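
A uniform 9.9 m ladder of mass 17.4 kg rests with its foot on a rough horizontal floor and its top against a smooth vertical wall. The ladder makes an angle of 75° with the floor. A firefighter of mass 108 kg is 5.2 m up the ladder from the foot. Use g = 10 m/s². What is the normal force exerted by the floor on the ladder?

N_floor ≈ 1250 N

ΣF_y = 0: N_floor = 17.4×10 + 108×10 = 1254 N.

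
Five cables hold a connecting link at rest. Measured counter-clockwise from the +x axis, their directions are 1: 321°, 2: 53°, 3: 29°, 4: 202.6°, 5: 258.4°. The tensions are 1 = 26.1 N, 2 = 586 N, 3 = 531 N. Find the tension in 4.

T_4 ≈ 819 N

Resolve: ΣF_x = 26.1 cos 321° + 586 cos 53° + 531 cos 29° + T_4 cos 202.6° + T_5 cos 258.4° = 0.
        ΣF_y = 26.1 sin 321° + 586 sin 53° + 531 sin 29° + T_4 sin 202.6° + T_5 sin 258.4° = 0.
The known terms sum to (837.4, 709) N, so -0.9232 T_4 − 0.2011 T_5 = -837.4 and -0.3843 T_4 − 0.9796 T_5 = -709.
Solving simultaneously: T_4 = 819.4 N, T_5 = 402.3 N.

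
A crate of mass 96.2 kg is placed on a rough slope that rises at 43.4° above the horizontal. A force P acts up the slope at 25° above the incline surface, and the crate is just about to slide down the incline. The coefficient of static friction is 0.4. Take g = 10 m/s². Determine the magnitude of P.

P ≈ 517 N

On the verge of sliding down the incline, friction equals μN and acts up the slope.
Perpendicular: N + P sin 25° = W cos 43.4° = 699 N.
Along incline: P cos 25° + μN = W sin 43.4° with W sin 43.4° = 661 N.
Solving the pair for P and N: P = 517.3 N, N = 480.3 N (and f = μN = 192.1 N).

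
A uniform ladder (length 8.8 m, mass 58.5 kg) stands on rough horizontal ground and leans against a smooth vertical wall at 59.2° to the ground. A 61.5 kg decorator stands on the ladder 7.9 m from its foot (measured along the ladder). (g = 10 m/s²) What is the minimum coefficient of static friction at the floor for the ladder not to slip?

ΣF_y = 0: N_floor = 58.5×10 + 61.5×10 = 1200 N.
Torques about the foot: N_wall · 8.8 sin 59.2° = 58.5×10×4.4 cos 59.2° + 61.5×10×7.9 cos 59.2° → N_wall = 503.48 N.
ΣF_x = 0: f_floor = N_wall = 503.48 N.
μ_min = f_floor / N_floor = 503.48 / 1200 = 0.4196.

μ_min ≈ 0.420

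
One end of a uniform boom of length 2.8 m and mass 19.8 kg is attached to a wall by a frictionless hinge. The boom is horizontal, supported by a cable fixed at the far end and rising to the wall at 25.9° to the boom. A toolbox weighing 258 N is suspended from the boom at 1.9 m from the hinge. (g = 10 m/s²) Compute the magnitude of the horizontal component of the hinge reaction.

Take torques about the hinge: T sin 25.9° · 2.8 = 19.8×10×1.4 + 258×1.9 = 767.4 N·m.
So T = 767.4 / (0.4368 × 2.8) = 627.45 N.
ΣF_x = 0: H_x = T cos 25.9° = 564.43 N.

H_x ≈ 564 N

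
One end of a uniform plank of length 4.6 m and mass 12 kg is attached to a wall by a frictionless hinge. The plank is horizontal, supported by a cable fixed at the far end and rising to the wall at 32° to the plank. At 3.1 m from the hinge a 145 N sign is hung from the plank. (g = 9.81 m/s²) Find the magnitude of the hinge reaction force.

|H| ≈ 272 N

Take torques about the hinge: T sin 32° · 4.6 = 12×9.81×2.3 + 145×3.1 = 720.26 N·m.
So T = 720.26 / (0.5299 × 4.6) = 295.47 N.
ΣF_x = 0: H_x = T cos 32° = 250.58 N.
ΣF_y = 0: H_y = (12×9.81 + 145) − T sin 32° = 262.72 − 156.58 = 106.14 N.
|H| = √(H_x² + H_y²) = √((250.58)² + (106.14)²) = 272.13 N.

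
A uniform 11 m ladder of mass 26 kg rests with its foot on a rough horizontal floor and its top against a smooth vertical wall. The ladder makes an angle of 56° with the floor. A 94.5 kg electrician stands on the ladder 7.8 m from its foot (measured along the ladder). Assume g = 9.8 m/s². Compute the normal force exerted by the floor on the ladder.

ΣF_y = 0: N_floor = 26×9.8 + 94.5×9.8 = 1180.9 N.

N_floor ≈ 1180 N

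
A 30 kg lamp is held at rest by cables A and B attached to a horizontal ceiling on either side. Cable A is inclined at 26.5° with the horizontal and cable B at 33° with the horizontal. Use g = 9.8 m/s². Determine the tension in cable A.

Weight W = 30 × 9.8 = 294 N acts straight down.
Horizontal: T_A cos 26.5° = T_B cos 33°  →  T_B = 1.067 T_A.
Vertical: T_A sin 26.5° + T_B sin 33° = 294.
Substituting the horizontal relation into the vertical equation gives 1.027 T_A = 294, so T_A = 286.2 N.

T_A ≈ 286 N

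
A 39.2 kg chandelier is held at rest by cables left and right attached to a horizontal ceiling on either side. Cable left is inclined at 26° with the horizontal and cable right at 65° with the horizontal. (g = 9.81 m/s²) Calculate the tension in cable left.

T_left ≈ 163 N

Weight W = 39.2 × 9.81 = 384.6 N acts straight down.
Horizontal: T_left cos 26° = T_right cos 65°  →  T_right = 2.127 T_left.
Vertical: T_left sin 26° + T_right sin 65° = 384.6.
Substituting the horizontal relation into the vertical equation gives 2.366 T_left = 384.6, so T_left = 162.5 N.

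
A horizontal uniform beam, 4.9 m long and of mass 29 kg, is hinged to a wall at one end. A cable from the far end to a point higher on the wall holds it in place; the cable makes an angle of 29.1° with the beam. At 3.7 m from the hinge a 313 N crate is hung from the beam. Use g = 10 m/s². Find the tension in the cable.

Take torques about the hinge: T sin 29.1° · 4.9 = 29×10×2.45 + 313×3.7 = 1868.6 N·m.
So T = 1868.6 / (0.4863 × 4.9) = 784.12 N.

T ≈ 784 N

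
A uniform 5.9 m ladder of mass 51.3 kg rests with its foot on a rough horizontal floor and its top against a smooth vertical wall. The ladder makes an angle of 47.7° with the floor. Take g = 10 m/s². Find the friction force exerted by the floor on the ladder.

Torques about the foot: N_wall · 5.9 sin 47.7° = 51.3×10×2.95 cos 47.7° → N_wall = 233.4 N.
ΣF_x = 0: f_floor = N_wall = 233.4 N.

f ≈ 233 N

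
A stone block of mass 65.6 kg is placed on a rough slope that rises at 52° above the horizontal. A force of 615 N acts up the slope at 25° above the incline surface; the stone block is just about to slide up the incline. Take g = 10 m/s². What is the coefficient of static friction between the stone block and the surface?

μ ≈ 0.281

On the verge of sliding up the incline, friction is at its maximum μN and acts down the slope.
Perpendicular to incline: N = W cos 52° − P sin 25° = 403.9 − 259.9 = 144 N.
Along incline: P cos 25° − μN = W sin 52° → μ = −(W sin 52° − P cos 25°) / N = 0.2809.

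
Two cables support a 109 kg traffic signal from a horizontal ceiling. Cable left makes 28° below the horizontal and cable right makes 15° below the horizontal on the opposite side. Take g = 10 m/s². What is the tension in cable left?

T_left ≈ 1540 N

Weight W = 109 × 10 = 1090 N acts straight down.
Horizontal: T_left cos 28° = T_right cos 15°  →  T_right = 0.9141 T_left.
Vertical: T_left sin 28° + T_right sin 15° = 1090.
Substituting the horizontal relation into the vertical equation gives 0.7061 T_left = 1090, so T_left = 1544 N.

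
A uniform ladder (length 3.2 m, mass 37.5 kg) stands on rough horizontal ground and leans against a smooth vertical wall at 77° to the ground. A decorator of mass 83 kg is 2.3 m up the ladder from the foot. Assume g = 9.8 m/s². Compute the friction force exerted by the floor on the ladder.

f ≈ 177 N

Torques about the foot: N_wall · 3.2 sin 77° = 37.5×9.8×1.6 cos 77° + 83×9.8×2.3 cos 77° → N_wall = 177.39 N.
ΣF_x = 0: f_floor = N_wall = 177.39 N.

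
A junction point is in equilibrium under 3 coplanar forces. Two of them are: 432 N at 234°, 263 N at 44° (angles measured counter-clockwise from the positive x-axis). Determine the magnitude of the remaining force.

Sum the known components: ΣF_x = -64.74 N, ΣF_y = -166.8 N.
For equilibrium the remaining force must supply (−ΣF_x, −ΣF_y) = (64.74, 166.8) N.
Magnitude = √((64.74)² + (166.8)²) = 178.9 N; direction = atan2(166.8, 64.74) = 68.8°.

F ≈ 179 N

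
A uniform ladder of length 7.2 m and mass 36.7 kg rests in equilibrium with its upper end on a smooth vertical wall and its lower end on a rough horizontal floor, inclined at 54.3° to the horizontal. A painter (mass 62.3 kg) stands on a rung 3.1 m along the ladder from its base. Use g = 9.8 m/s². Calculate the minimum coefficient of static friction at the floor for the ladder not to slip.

ΣF_y = 0: N_floor = 36.7×9.8 + 62.3×9.8 = 970.2 N.
Torques about the foot: N_wall · 7.2 sin 54.3° = 36.7×9.8×3.6 cos 54.3° + 62.3×9.8×3.1 cos 54.3° → N_wall = 318.11 N.
ΣF_x = 0: f_floor = N_wall = 318.11 N.
μ_min = f_floor / N_floor = 318.11 / 970.2 = 0.3279.

μ_min ≈ 0.328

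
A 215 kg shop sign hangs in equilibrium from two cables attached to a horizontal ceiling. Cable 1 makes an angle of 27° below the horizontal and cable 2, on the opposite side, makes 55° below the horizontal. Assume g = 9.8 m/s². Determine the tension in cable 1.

T_1 ≈ 1220 N

Weight W = 215 × 9.8 = 2107 N acts straight down.
Horizontal: T_1 cos 27° = T_2 cos 55°  →  T_2 = 1.553 T_1.
Vertical: T_1 sin 27° + T_2 sin 55° = 2107.
Substituting the horizontal relation into the vertical equation gives 1.726 T_1 = 2107, so T_1 = 1220 N.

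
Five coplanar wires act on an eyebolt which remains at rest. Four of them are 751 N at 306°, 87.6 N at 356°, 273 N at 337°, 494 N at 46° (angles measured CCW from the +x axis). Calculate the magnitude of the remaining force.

Sum the known components: ΣF_x = 1123 N, ΣF_y = -365 N.
For equilibrium the remaining force must supply (−ΣF_x, −ΣF_y) = (-1123, 365) N.
Magnitude = √((-1123)² + (365)²) = 1181 N; direction = atan2(365, -1123) = 162.0°.

F ≈ 1180 N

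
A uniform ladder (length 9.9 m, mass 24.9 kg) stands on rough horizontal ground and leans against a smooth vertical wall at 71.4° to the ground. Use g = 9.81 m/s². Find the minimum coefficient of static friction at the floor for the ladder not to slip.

μ_min ≈ 0.168

ΣF_y = 0: N_floor = 24.9×9.81 = 244.27 N.
Torques about the foot: N_wall · 9.9 sin 71.4° = 24.9×9.81×4.95 cos 71.4° → N_wall = 41.103 N.
ΣF_x = 0: f_floor = N_wall = 41.103 N.
μ_min = f_floor / N_floor = 41.103 / 244.27 = 0.1683.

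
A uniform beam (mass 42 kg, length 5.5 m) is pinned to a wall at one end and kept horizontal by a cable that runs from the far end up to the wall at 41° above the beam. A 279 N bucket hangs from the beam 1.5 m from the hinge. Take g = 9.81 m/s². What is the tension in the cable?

T ≈ 430 N

Take torques about the hinge: T sin 41° · 5.5 = 42×9.81×2.75 + 279×1.5 = 1551.6 N·m.
So T = 1551.6 / (0.6561 × 5.5) = 429.99 N.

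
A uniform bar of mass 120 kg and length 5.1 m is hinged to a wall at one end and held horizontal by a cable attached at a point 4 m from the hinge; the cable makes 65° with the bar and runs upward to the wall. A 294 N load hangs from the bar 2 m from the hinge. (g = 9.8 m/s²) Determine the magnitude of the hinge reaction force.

Take torques about the hinge: T sin 65° · 4 = 120×9.8×2.55 + 294×2 = 3586.8 N·m.
So T = 3586.8 / (0.9063 × 4) = 989.4 N.
ΣF_x = 0: H_x = T cos 65° = 418.14 N.
ΣF_y = 0: H_y = (120×9.8 + 294) − T sin 65° = 1470 − 896.7 = 573.3 N.
|H| = √(H_x² + H_y²) = √((418.14)² + (573.3)²) = 709.59 N.

|H| ≈ 710 N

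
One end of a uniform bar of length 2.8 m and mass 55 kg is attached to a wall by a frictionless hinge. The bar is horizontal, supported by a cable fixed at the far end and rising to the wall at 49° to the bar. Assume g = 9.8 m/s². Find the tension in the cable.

Take torques about the hinge: T sin 49° · 2.8 = 55×9.8×1.4 = 754.6 N·m.
So T = 754.6 / (0.7547 × 2.8) = 357.09 N.

T ≈ 357 N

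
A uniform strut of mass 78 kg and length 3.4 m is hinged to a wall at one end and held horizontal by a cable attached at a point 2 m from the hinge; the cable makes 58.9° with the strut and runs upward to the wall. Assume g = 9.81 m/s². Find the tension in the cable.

T ≈ 760 N

Take torques about the hinge: T sin 58.9° · 2 = 78×9.81×1.7 = 1300.8 N·m.
So T = 1300.8 / (0.8563 × 2) = 759.58 N.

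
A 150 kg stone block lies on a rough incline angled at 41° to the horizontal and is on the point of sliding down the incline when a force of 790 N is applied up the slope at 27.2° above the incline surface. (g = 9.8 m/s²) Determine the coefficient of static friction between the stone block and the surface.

On the verge of sliding down the incline, friction is at its maximum μN and acts up the slope.
Perpendicular to incline: N = W cos 41° − P sin 27.2° = 1109 − 361.1 = 748.3 N.
Along incline: P cos 27.2° + μN = W sin 41° → μ = (W sin 41° − P cos 27.2°) / N = 0.3498.

μ ≈ 0.350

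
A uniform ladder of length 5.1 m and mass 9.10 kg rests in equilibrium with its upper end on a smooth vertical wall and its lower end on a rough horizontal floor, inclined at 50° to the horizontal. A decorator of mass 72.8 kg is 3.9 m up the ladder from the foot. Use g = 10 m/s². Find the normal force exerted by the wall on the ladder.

Torques about the foot: N_wall · 5.1 sin 50° = 9.10×10×2.55 cos 50° + 72.8×10×3.9 cos 50° → N_wall = 505.31 N.

N_wall ≈ 505 N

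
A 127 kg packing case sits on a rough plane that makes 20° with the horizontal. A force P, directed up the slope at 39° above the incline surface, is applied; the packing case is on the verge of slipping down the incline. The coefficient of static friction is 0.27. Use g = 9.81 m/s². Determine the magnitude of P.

P ≈ 181 N

On the verge of sliding down the incline, friction equals μN and acts up the slope.
Perpendicular: N + P sin 39° = W cos 20° = 1171 N.
Along incline: P cos 39° + μN = W sin 20° with W sin 20° = 426.1 N.
Solving the pair for P and N: P = 181.2 N, N = 1057 N (and f = μN = 285.3 N).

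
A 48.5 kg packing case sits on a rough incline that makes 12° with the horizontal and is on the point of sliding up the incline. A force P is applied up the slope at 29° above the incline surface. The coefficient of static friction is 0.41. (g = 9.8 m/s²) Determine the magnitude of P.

On the verge of sliding up the incline, friction equals μN and acts down the slope.
Perpendicular: N + P sin 29° = W cos 12° = 464.9 N.
Along incline: P cos 29° = W sin 12° + μN  with W sin 12° = 98.82 N.
Solving the pair for P and N: P = 269.6 N, N = 334.2 N (and f = μN = 137 N).

P ≈ 270 N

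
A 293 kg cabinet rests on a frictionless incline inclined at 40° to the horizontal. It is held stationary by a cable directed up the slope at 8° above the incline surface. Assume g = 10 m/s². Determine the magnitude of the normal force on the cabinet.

N ≈ 1980 N

Take axes along and perpendicular to the incline. Weight components: W sin 40° = 1883 N down-slope, W cos 40° = 2245 N into the surface.
Along incline: T cos 8° = W sin 40° → T = 1902 N.
Perpendicular: N = W cos 40° − T sin 8° = 1980 N.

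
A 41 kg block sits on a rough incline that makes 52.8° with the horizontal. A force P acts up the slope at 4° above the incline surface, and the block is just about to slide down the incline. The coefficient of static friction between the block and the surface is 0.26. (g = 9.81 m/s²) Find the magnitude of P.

P ≈ 263 N

On the verge of sliding down the incline, friction equals μN and acts up the slope.
Perpendicular: N + P sin 4° = W cos 52.8° = 243.2 N.
Along incline: P cos 4° + μN = W sin 52.8° with W sin 52.8° = 320.4 N.
Solving the pair for P and N: P = 262.5 N, N = 224.9 N (and f = μN = 58.46 N).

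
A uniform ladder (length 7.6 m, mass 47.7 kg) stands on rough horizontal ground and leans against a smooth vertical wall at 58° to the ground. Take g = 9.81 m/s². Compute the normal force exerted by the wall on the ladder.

N_wall ≈ 146 N

Torques about the foot: N_wall · 7.6 sin 58° = 47.7×9.81×3.8 cos 58° → N_wall = 146.2 N.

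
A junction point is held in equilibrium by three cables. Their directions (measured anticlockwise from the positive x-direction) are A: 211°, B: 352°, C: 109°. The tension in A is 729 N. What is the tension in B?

Resolve: ΣF_x = 729 cos 211° + T_B cos 352° + T_C cos 109° = 0.
        ΣF_y = 729 sin 211° + T_B sin 352° + T_C sin 109° = 0.
The known terms sum to (-624.9, -375.5) N, so 0.9903 T_B − 0.3256 T_C = 624.9 and -0.1392 T_B + 0.9455 T_C = 375.5.
Solving simultaneously: T_B = 800.3 N, T_C = 514.9 N.

T_B ≈ 800 N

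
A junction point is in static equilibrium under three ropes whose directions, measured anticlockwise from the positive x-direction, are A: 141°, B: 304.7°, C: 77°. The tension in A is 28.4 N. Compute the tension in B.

Resolve: ΣF_x = 28.4 cos 141° + T_B cos 304.7° + T_C cos 77° = 0.
        ΣF_y = 28.4 sin 141° + T_B sin 304.7° + T_C sin 77° = 0.
The known terms sum to (-22.07, 17.87) N, so 0.5693 T_B + 0.2250 T_C = 22.07 and -0.8221 T_B + 0.9744 T_C = -17.87.
Solving simultaneously: T_B = 34.51 N, T_C = 10.78 N.

T_B ≈ 34.5 N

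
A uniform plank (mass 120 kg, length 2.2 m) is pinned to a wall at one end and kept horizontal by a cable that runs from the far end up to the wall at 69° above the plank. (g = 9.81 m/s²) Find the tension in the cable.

Take torques about the hinge: T sin 69° · 2.2 = 120×9.81×1.1 = 1294.9 N·m.
So T = 1294.9 / (0.9336 × 2.2) = 630.48 N.

T ≈ 630 N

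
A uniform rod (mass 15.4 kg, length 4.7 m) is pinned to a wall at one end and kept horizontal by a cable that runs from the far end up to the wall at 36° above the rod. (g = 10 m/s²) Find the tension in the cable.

T ≈ 131 N

Take torques about the hinge: T sin 36° · 4.7 = 15.4×10×2.35 = 361.9 N·m.
So T = 361.9 / (0.5878 × 4.7) = 131 N.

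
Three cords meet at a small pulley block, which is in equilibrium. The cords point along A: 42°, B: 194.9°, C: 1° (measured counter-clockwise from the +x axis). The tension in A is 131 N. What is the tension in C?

T_C ≈ 248 N

Resolve: ΣF_x = 131 cos 42° + T_B cos 194.9° + T_C cos 1° = 0.
        ΣF_y = 131 sin 42° + T_B sin 194.9° + T_C sin 1° = 0.
The known terms sum to (97.35, 87.66) N, so -0.9664 T_B + 0.9998 T_C = -97.35 and -0.2571 T_B + 0.0175 T_C = -87.66.
Solving simultaneously: T_B = 357.8 N, T_C = 248.4 N.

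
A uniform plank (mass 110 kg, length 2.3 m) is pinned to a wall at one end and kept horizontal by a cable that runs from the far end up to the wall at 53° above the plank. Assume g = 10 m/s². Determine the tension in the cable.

T ≈ 689 N

Take torques about the hinge: T sin 53° · 2.3 = 110×10×1.15 = 1265 N·m.
So T = 1265 / (0.7986 × 2.3) = 688.67 N.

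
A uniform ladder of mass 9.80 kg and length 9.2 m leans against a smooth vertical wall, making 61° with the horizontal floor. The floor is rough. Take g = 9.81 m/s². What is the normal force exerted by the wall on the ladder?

N_wall ≈ 26.6 N

Torques about the foot: N_wall · 9.2 sin 61° = 9.80×9.81×4.6 cos 61° → N_wall = 26.645 N.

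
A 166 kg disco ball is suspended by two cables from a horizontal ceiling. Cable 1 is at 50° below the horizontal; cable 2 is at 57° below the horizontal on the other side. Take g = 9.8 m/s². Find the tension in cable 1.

T_1 ≈ 927 N

Weight W = 166 × 9.8 = 1627 N acts straight down.
Horizontal: T_1 cos 50° = T_2 cos 57°  →  T_2 = 1.18 T_1.
Vertical: T_1 sin 50° + T_2 sin 57° = 1627.
Substituting the horizontal relation into the vertical equation gives 1.756 T_1 = 1627, so T_1 = 926.5 N.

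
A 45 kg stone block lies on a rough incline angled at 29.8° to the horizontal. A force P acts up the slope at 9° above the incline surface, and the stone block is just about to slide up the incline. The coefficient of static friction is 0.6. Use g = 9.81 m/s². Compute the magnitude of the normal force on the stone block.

On the verge of sliding up the incline, friction equals μN and acts down the slope.
Perpendicular: N + P sin 9° = W cos 29.8° = 383.1 N.
Along incline: P cos 9° = W sin 29.8° + μN  with W sin 29.8° = 219.4 N.
Solving the pair for P and N: P = 415.4 N, N = 318.1 N (and f = μN = 190.9 N).

N ≈ 318 N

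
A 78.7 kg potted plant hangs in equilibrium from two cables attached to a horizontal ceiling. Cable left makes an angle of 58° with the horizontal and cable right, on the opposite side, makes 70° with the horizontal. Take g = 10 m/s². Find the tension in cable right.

Weight W = 78.7 × 10 = 787 N acts straight down.
Horizontal: T_left cos 58° = T_right cos 70°  →  T_left = 0.6454 T_right.
Vertical: T_left sin 58° + T_right sin 70° = 787.
Substituting the horizontal relation into the vertical equation gives 1.487 T_right = 787, so T_right = 529.2 N.

T_right ≈ 529 N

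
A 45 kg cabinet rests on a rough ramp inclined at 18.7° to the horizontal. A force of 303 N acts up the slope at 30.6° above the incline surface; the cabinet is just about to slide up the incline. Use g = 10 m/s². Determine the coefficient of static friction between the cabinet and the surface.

μ ≈ 0.428

On the verge of sliding up the incline, friction is at its maximum μN and acts down the slope.
Perpendicular to incline: N = W cos 18.7° − P sin 30.6° = 426.2 − 154.2 = 272 N.
Along incline: P cos 30.6° − μN = W sin 18.7° → μ = −(W sin 18.7° − P cos 30.6°) / N = 0.4284.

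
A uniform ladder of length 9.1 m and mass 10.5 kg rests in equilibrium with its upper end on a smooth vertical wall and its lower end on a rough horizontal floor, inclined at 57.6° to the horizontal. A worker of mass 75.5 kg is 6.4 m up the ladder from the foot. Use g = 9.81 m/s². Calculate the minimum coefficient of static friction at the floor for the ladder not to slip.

μ_min ≈ 0.431

ΣF_y = 0: N_floor = 10.5×9.81 + 75.5×9.81 = 843.66 N.
Torques about the foot: N_wall · 9.1 sin 57.6° = 10.5×9.81×4.55 cos 57.6° + 75.5×9.81×6.4 cos 57.6° → N_wall = 363.26 N.
ΣF_x = 0: f_floor = N_wall = 363.26 N.
μ_min = f_floor / N_floor = 363.26 / 843.66 = 0.4306.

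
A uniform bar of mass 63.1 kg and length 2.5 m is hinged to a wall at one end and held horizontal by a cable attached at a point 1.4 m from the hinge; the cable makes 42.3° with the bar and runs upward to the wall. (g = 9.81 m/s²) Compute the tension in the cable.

Take torques about the hinge: T sin 42.3° · 1.4 = 63.1×9.81×1.25 = 773.76 N·m.
So T = 773.76 / (0.6730 × 1.4) = 821.22 N.

T ≈ 821 N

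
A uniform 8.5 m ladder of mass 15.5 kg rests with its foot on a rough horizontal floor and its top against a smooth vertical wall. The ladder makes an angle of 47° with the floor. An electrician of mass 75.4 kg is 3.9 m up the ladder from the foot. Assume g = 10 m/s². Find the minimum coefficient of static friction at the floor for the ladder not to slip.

ΣF_y = 0: N_floor = 15.5×10 + 75.4×10 = 909 N.
Torques about the foot: N_wall · 8.5 sin 47° = 15.5×10×4.25 cos 47° + 75.4×10×3.9 cos 47° → N_wall = 394.88 N.
ΣF_x = 0: f_floor = N_wall = 394.88 N.
μ_min = f_floor / N_floor = 394.88 / 909 = 0.4344.

μ_min ≈ 0.434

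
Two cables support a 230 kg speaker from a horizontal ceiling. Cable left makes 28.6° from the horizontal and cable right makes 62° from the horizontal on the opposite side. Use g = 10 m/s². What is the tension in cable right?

Weight W = 230 × 10 = 2300 N acts straight down.
Horizontal: T_left cos 28.6° = T_right cos 62°  →  T_left = 0.5347 T_right.
Vertical: T_left sin 28.6° + T_right sin 62° = 2300.
Substituting the horizontal relation into the vertical equation gives 1.139 T_right = 2300, so T_right = 2019 N.

T_right ≈ 2020 N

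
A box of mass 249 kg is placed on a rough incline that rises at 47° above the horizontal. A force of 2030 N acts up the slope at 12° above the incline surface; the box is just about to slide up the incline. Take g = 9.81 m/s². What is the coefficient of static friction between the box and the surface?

μ ≈ 0.160

On the verge of sliding up the incline, friction is at its maximum μN and acts down the slope.
Perpendicular to incline: N = W cos 47° − P sin 12° = 1666 − 422.1 = 1244 N.
Along incline: P cos 12° − μN = W sin 47° → μ = −(W sin 47° − P cos 12°) / N = 0.1601.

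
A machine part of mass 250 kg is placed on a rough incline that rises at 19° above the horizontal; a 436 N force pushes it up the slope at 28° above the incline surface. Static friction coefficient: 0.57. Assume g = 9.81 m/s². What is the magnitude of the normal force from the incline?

N ≈ 2110 N

Axes along / perpendicular to the incline. W sin 19° = 798.5 N down-slope; W cos 19° = 2319 N into the surface.
Perpendicular: N = W cos 19° − P sin 28° = 2319 − 204.7 = 2114 N.
Along incline: P cos 28° + f = W sin 19° (friction acts up-slope) → f = 798.5 − 385 = 413.5 N.
|f| = 413.5 N ≤ μN = 1205 N, so the machine part is indeed static.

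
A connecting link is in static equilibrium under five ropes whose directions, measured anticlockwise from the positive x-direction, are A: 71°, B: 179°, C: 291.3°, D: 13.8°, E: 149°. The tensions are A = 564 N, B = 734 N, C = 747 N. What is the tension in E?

T_E ≈ 112 N

Resolve: ΣF_x = 564 cos 71° + 734 cos 179° + 747 cos 291.3° + T_D cos 13.8° + T_E cos 149° = 0.
        ΣF_y = 564 sin 71° + 734 sin 179° + 747 sin 291.3° + T_D sin 13.8° + T_E sin 149° = 0.
The known terms sum to (-278.9, -149.9) N, so 0.9711 T_D − 0.8572 T_E = 278.9 and 0.2385 T_D + 0.5150 T_E = 149.9.
Solving simultaneously: T_D = 386.2 N, T_E = 112.2 N.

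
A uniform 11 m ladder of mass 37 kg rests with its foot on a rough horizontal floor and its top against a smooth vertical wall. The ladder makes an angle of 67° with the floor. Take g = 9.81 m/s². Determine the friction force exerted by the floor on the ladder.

f ≈ 77 N

Torques about the foot: N_wall · 11 sin 67° = 37×9.81×5.5 cos 67° → N_wall = 77.036 N.
ΣF_x = 0: f_floor = N_wall = 77.036 N.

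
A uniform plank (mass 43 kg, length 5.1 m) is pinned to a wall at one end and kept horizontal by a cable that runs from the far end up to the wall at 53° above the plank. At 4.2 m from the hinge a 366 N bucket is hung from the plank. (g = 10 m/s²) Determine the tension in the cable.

Take torques about the hinge: T sin 53° · 5.1 = 43×10×2.55 + 366×4.2 = 2633.7 N·m.
So T = 2633.7 / (0.7986 × 5.1) = 646.62 N.

T ≈ 647 N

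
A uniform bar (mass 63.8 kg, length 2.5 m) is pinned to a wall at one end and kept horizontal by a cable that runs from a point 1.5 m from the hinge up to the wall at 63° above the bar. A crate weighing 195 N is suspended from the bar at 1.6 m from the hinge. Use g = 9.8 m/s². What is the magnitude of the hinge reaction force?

|H| ≈ 382 N

Take torques about the hinge: T sin 63° · 1.5 = 63.8×9.8×1.25 + 195×1.6 = 1093.5 N·m.
So T = 1093.5 / (0.8910 × 1.5) = 818.21 N.
ΣF_x = 0: H_x = T cos 63° = 371.46 N.
ΣF_y = 0: H_y = (63.8×9.8 + 195) − T sin 63° = 820.24 − 729.03 = 91.207 N.
|H| = √(H_x² + H_y²) = √((371.46)² + (91.207)²) = 382.49 N.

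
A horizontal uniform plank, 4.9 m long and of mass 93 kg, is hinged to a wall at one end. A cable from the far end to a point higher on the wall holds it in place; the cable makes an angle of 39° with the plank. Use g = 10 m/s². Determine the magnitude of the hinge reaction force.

Take torques about the hinge: T sin 39° · 4.9 = 93×10×2.45 = 2278.5 N·m.
So T = 2278.5 / (0.6293 × 4.9) = 738.89 N.
ΣF_x = 0: H_x = T cos 39° = 574.23 N.
ΣF_y = 0: H_y = (93×10) − T sin 39° = 930 − 465 = 465 N.
|H| = √(H_x² + H_y²) = √((574.23)² + (465)²) = 738.89 N.

|H| ≈ 739 N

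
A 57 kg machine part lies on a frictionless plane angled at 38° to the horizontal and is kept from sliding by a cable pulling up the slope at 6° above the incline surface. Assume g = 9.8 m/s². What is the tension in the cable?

T ≈ 346 N

Take axes along and perpendicular to the incline. Weight components: W sin 38° = 343.9 N down-slope, W cos 38° = 440.2 N into the surface.
Along incline: T cos 6° = W sin 38° → T = 345.8 N.
Perpendicular: N = W cos 38° − T sin 6° = 404 N.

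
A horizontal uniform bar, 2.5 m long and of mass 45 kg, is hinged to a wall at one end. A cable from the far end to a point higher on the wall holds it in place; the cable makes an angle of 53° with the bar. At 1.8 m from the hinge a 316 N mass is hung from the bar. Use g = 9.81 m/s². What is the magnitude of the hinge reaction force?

Take torques about the hinge: T sin 53° · 2.5 = 45×9.81×1.25 + 316×1.8 = 1120.6 N·m.
So T = 1120.6 / (0.7986 × 2.5) = 561.26 N.
ΣF_x = 0: H_x = T cos 53° = 337.78 N.
ΣF_y = 0: H_y = (45×9.81 + 316) − T sin 53° = 757.45 − 448.25 = 309.2 N.
|H| = √(H_x² + H_y²) = √((337.78)² + (309.2)²) = 457.93 N.

|H| ≈ 458 N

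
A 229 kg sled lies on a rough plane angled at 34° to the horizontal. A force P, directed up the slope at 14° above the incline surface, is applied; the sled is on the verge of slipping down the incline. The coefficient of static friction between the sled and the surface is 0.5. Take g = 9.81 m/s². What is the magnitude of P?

P ≈ 383 N

On the verge of sliding down the incline, friction equals μN and acts up the slope.
Perpendicular: N + P sin 14° = W cos 34° = 1862 N.
Along incline: P cos 14° + μN = W sin 34° with W sin 34° = 1256 N.
Solving the pair for P and N: P = 382.7 N, N = 1770 N (and f = μN = 884.9 N).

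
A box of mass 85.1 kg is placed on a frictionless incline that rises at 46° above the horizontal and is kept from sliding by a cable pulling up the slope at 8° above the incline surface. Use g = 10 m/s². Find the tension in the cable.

T ≈ 618 N

Take axes along and perpendicular to the incline. Weight components: W sin 46° = 612.2 N down-slope, W cos 46° = 591.2 N into the surface.
Along incline: T cos 8° = W sin 46° → T = 618.2 N.
Perpendicular: N = W cos 46° − T sin 8° = 505.1 N.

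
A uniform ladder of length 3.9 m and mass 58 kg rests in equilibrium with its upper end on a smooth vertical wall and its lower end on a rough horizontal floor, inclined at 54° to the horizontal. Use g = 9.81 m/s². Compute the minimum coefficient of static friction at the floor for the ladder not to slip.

μ_min ≈ 0.363

ΣF_y = 0: N_floor = 58×9.81 = 568.98 N.
Torques about the foot: N_wall · 3.9 sin 54° = 58×9.81×1.95 cos 54° → N_wall = 206.69 N.
ΣF_x = 0: f_floor = N_wall = 206.69 N.
μ_min = f_floor / N_floor = 206.69 / 568.98 = 0.3633.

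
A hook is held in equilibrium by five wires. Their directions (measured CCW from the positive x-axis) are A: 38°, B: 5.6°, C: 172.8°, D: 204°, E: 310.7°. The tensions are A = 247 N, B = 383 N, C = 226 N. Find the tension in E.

Resolve: ΣF_x = 247 cos 38° + 383 cos 5.6° + 226 cos 172.8° + T_D cos 204° + T_E cos 310.7° = 0.
        ΣF_y = 247 sin 38° + 383 sin 5.6° + 226 sin 172.8° + T_D sin 204° + T_E sin 310.7° = 0.
The known terms sum to (351.6, 217.8) N, so -0.9135 T_D + 0.6521 T_E = -351.6 and -0.4067 T_D − 0.7581 T_E = -217.8.
Solving simultaneously: T_D = 426.6 N, T_E = 58.40 N.

T_E ≈ 58.4 N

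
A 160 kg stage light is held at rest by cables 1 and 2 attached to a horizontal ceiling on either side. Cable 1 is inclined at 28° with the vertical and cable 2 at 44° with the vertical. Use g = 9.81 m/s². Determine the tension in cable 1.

Angles from the horizontal: cable 1 is 90° − 28° = 62°, cable 2 is 90° − 44° = 46°.
Weight W = 160 × 9.81 = 1570 N acts straight down.
Horizontal: T_1 cos 62° = T_2 cos 46°  →  T_2 = 0.6758 T_1.
Vertical: T_1 sin 62° + T_2 sin 46° = 1570.
Substituting the horizontal relation into the vertical equation gives 1.369 T_1 = 1570, so T_1 = 1146 N.

T_1 ≈ 1150 N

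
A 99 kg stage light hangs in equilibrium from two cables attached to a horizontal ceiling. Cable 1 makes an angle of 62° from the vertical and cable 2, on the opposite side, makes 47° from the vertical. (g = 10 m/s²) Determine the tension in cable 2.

T_2 ≈ 924 N

Angles from the horizontal: cable 1 is 90° − 62° = 28°, cable 2 is 90° − 47° = 43°.
Weight W = 99 × 10 = 990 N acts straight down.
Horizontal: T_1 cos 28° = T_2 cos 43°  →  T_1 = 0.8283 T_2.
Vertical: T_1 sin 28° + T_2 sin 43° = 990.
Substituting the horizontal relation into the vertical equation gives 1.071 T_2 = 990, so T_2 = 924.5 N.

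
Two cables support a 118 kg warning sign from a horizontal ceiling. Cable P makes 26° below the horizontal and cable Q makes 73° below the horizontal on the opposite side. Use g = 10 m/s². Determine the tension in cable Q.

T_Q ≈ 1070 N

Weight W = 118 × 10 = 1180 N acts straight down.
Horizontal: T_P cos 26° = T_Q cos 73°  →  T_P = 0.3253 T_Q.
Vertical: T_P sin 26° + T_Q sin 73° = 1180.
Substituting the horizontal relation into the vertical equation gives 1.099 T_Q = 1180, so T_Q = 1074 N.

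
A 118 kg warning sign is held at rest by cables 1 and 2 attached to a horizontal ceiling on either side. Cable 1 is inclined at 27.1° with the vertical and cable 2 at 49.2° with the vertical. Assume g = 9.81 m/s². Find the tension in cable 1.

Angles from the horizontal: cable 1 is 90° − 27.1° = 62.9°, cable 2 is 90° − 49.2° = 40.8°.
Weight W = 118 × 9.81 = 1158 N acts straight down.
Horizontal: T_1 cos 62.9° = T_2 cos 40.8°  →  T_2 = 0.6018 T_1.
Vertical: T_1 sin 62.9° + T_2 sin 40.8° = 1158.
Substituting the horizontal relation into the vertical equation gives 1.283 T_1 = 1158, so T_1 = 901.9 N.

T_1 ≈ 902 N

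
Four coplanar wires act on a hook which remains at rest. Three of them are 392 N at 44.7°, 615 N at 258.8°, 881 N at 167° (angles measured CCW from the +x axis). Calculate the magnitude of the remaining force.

F ≈ 711 N

Sum the known components: ΣF_x = -699.2 N, ΣF_y = -129.4 N.
For equilibrium the remaining force must supply (−ΣF_x, −ΣF_y) = (699.2, 129.4) N.
Magnitude = √((699.2)² + (129.4)²) = 711.1 N; direction = atan2(129.4, 699.2) = 10.5°.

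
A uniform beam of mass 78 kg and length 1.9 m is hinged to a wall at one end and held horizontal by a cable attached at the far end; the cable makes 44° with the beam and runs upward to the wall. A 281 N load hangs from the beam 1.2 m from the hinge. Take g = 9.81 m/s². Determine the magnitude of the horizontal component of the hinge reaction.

Take torques about the hinge: T sin 44° · 1.9 = 78×9.81×0.95 + 281×1.2 = 1064.1 N·m.
So T = 1064.1 / (0.6947 × 1.9) = 806.24 N.
ΣF_x = 0: H_x = T cos 44° = 579.96 N.

H_x ≈ 580 N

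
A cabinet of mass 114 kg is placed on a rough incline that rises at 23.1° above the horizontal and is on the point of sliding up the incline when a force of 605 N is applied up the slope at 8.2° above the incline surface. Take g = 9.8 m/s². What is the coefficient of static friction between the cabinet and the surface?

μ ≈ 0.170

On the verge of sliding up the incline, friction is at its maximum μN and acts down the slope.
Perpendicular to incline: N = W cos 23.1° − P sin 8.2° = 1028 − 86.29 = 941.3 N.
Along incline: P cos 8.2° − μN = W sin 23.1° → μ = −(W sin 23.1° − P cos 8.2°) / N = 0.1705.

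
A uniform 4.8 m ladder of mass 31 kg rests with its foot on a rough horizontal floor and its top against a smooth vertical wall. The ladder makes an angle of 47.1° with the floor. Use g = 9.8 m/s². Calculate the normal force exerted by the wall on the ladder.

N_wall ≈ 141 N

Torques about the foot: N_wall · 4.8 sin 47.1° = 31×9.8×2.4 cos 47.1° → N_wall = 141.15 N.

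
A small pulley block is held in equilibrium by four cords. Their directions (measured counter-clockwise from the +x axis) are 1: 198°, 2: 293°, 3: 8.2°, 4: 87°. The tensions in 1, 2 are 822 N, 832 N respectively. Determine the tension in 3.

T_3 ≈ 410 N

Resolve: ΣF_x = 822 cos 198° + 832 cos 293° + T_3 cos 8.2° + T_4 cos 87° = 0.
        ΣF_y = 822 sin 198° + 832 sin 293° + T_3 sin 8.2° + T_4 sin 87° = 0.
The known terms sum to (-456.7, -1020) N, so 0.9898 T_3 + 0.0523 T_4 = 456.7 and 0.1426 T_3 + 0.9986 T_4 = 1020.
Solving simultaneously: T_3 = 410.5 N, T_4 = 962.6 N.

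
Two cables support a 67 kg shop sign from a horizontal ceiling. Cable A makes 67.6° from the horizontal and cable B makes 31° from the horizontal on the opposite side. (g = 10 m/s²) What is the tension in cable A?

Weight W = 67 × 10 = 670 N acts straight down.
Horizontal: T_A cos 67.6° = T_B cos 31°  →  T_B = 0.4446 T_A.
Vertical: T_A sin 67.6° + T_B sin 31° = 670.
Substituting the horizontal relation into the vertical equation gives 1.154 T_A = 670, so T_A = 580.8 N.

T_A ≈ 581 N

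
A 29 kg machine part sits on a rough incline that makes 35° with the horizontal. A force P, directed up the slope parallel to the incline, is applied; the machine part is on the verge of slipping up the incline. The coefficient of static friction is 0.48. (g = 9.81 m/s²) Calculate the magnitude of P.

P ≈ 275 N

On the verge of sliding up the incline, friction equals μN and acts down the slope.
Perpendicular: N + P sin 0° = W cos 35° = 233 N.
Along incline: P cos 0° = W sin 35° + μN  with W sin 35° = 163.2 N.
Solving the pair for P and N: P = 275 N, N = 233 N (and f = μN = 111.9 N).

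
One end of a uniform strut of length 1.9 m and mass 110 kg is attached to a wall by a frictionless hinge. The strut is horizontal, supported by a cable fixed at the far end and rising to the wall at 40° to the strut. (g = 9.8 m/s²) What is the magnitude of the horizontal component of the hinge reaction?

H_x ≈ 642 N

Take torques about the hinge: T sin 40° · 1.9 = 110×9.8×0.95 = 1024.1 N·m.
So T = 1024.1 / (0.6428 × 1.9) = 838.54 N.
ΣF_x = 0: H_x = T cos 40° = 642.36 N.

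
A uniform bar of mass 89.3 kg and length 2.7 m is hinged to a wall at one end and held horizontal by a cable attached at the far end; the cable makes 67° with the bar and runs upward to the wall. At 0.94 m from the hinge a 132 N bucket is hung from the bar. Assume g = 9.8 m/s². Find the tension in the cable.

T ≈ 525 N

Take torques about the hinge: T sin 67° · 2.7 = 89.3×9.8×1.35 + 132×0.94 = 1305.5 N·m.
So T = 1305.5 / (0.9205 × 2.7) = 525.28 N.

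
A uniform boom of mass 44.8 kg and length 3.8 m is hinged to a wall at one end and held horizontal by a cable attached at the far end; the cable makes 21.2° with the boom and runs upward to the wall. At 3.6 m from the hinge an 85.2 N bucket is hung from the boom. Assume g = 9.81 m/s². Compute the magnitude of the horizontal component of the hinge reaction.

H_x ≈ 775 N

Take torques about the hinge: T sin 21.2° · 3.8 = 44.8×9.81×1.9 + 85.2×3.6 = 1141.7 N·m.
So T = 1141.7 / (0.3616 × 3.8) = 830.86 N.
ΣF_x = 0: H_x = T cos 21.2° = 774.63 N.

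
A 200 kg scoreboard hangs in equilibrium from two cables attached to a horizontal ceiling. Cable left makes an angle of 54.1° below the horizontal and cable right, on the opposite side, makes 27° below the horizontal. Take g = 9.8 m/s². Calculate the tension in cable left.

T_left ≈ 1770 N

Weight W = 200 × 9.8 = 1960 N acts straight down.
Horizontal: T_left cos 54.1° = T_right cos 27°  →  T_right = 0.6581 T_left.
Vertical: T_left sin 54.1° + T_right sin 27° = 1960.
Substituting the horizontal relation into the vertical equation gives 1.109 T_left = 1960, so T_left = 1768 N.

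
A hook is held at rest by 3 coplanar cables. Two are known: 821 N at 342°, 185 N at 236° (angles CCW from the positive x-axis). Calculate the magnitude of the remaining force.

F ≈ 790 N

Sum the known components: ΣF_x = 677.4 N, ΣF_y = -407.1 N.
For equilibrium the remaining force must supply (−ΣF_x, −ΣF_y) = (-677.4, 407.1) N.
Magnitude = √((-677.4)² + (407.1)²) = 790.3 N; direction = atan2(407.1, -677.4) = 149.0°.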